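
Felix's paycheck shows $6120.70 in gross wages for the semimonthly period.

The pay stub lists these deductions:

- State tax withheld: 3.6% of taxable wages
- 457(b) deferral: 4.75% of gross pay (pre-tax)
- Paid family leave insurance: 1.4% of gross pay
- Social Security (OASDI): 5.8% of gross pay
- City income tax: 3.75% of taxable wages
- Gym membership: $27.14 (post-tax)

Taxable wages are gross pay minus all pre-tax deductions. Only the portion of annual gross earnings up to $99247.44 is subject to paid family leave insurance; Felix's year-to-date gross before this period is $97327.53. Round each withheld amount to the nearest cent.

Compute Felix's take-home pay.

457(b) deferral: $6120.70 × 0.0475 = $290.73
Taxable wages = $6120.70 − $290.73 = $5829.97
State tax withheld: $5829.97 × 0.036 = $209.88
City income tax: $5829.97 × 0.0375 = $218.62
Social Security (OASDI): $6120.70 × 0.058 = $355.00
Paid family leave insurance: only $99247.44 − $97327.53 = $1919.91 of this check is subject → $1919.91 × 0.014 = $26.88
Gym membership: $27.14
Total deductions = $290.73 + $209.88 + $218.62 + $355.00 + $26.88 + $27.14 = $1128.25
Net pay = $6120.70 − $1128.25 = $4992.45

$4992.45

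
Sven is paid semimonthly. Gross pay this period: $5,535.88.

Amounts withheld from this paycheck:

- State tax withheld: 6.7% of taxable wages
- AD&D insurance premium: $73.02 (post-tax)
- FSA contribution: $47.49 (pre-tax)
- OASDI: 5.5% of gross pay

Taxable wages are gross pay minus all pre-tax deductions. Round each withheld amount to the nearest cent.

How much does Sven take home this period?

FSA contribution: $47.49
Taxable wages = $5,535.88 − $47.49 = $5,488.39
State tax withheld: $5,488.39 × 0.067 = $367.72
OASDI: $5,535.88 × 0.055 = $304.47
AD&D insurance premium: $73.02
Total deductions = $47.49 + $367.72 + $304.47 + $73.02 = $792.70
Net pay = $5,535.88 − $792.70 = $4,743.18

$4,743.18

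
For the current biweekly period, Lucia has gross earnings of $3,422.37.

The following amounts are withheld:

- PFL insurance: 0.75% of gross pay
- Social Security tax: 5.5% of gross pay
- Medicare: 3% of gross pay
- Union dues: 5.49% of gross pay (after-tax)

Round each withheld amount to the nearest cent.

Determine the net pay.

$2,917.91

PFL insurance: $3,422.37 × 0.0075 = $25.67
Medicare: $3,422.37 × 0.03 = $102.67
Social Security tax: $3,422.37 × 0.055 = $188.23
Union dues: $3,422.37 × 0.0549 = $187.89
Total deductions = $25.67 + $102.67 + $188.23 + $187.89 = $504.46
Net pay = $3,422.37 − $504.46 = $2,917.91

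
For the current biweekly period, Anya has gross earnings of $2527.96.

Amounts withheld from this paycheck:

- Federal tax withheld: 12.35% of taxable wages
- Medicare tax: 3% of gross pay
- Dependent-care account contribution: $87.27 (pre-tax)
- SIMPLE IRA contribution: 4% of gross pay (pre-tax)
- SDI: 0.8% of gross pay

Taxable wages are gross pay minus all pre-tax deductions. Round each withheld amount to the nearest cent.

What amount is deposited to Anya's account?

$1954.57

Dependent-care account contribution: $87.27
SIMPLE IRA contribution: $2527.96 × 0.04 = $101.12
Pre-tax total = $87.27 + $101.12 = $188.39
Taxable wages = $2527.96 − $188.39 = $2339.57
Federal tax withheld: $2339.57 × 0.1235 = $288.94
Medicare tax: $2527.96 × 0.03 = $75.84
SDI: $2527.96 × 0.008 = $20.22
Total deductions = $87.27 + $101.12 + $288.94 + $75.84 + $20.22 = $573.39
Net pay = $2527.96 − $573.39 = $1954.57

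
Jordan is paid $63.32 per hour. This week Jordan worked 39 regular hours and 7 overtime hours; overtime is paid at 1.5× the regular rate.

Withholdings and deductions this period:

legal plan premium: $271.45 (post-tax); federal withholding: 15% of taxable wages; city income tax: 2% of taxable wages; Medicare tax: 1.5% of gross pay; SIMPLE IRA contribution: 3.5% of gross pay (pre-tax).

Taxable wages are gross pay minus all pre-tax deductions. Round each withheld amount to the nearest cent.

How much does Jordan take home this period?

Regular pay: 39 × $63.32 = $2,469.48
Overtime pay: 7 × $63.32 × 1.5 = $664.86
Gross pay = $2,469.48 + $664.86 = $3,134.34
SIMPLE IRA contribution: $3,134.34 × 0.035 = $109.70
Taxable wages = $3,134.34 − $109.70 = $3,024.64
Federal withholding: $3,024.64 × 0.15 = $453.70
City income tax: $3,024.64 × 0.02 = $60.49
Medicare tax: $3,134.34 × 0.015 = $47.02
Legal plan premium: $271.45
Total deductions = $109.70 + $453.70 + $60.49 + $47.02 + $271.45 = $942.36
Net pay = $3,134.34 − $942.36 = $2,191.98

$2,191.98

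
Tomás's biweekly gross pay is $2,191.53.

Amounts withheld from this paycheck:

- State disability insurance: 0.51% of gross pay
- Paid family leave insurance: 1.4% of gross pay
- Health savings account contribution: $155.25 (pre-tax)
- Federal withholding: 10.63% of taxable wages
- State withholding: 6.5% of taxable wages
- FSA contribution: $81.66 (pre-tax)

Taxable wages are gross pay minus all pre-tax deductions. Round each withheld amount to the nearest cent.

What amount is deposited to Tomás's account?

$1,577.93

Health savings account contribution: $155.25
FSA contribution: $81.66
Pre-tax total = $155.25 + $81.66 = $236.91
Taxable wages = $2,191.53 − $236.91 = $1,954.62
State withholding: $1,954.62 × 0.065 = $127.05
Federal withholding: $1,954.62 × 0.1063 = $207.78
Paid family leave insurance: $2,191.53 × 0.014 = $30.68
State disability insurance: $2,191.53 × 0.0051 = $11.18
Total deductions = $155.25 + $81.66 + $127.05 + $207.78 + $30.68 + $11.18 = $613.60
Net pay = $2,191.53 − $613.60 = $1,577.93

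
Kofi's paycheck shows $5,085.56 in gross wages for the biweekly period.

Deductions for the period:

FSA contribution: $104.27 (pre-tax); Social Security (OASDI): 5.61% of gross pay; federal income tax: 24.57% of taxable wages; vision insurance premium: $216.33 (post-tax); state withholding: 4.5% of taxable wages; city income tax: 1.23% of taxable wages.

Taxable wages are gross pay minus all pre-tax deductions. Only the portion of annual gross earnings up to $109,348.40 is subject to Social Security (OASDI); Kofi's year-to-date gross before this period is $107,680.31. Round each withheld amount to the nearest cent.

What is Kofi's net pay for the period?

$3,162.05

FSA contribution: $104.27
Taxable wages = $5,085.56 − $104.27 = $4,981.29
State withholding: $4,981.29 × 0.045 = $224.16
Federal income tax: $4,981.29 × 0.2457 = $1,223.90
City income tax: $4,981.29 × 0.0123 = $61.27
Social Security (OASDI): only $109,348.40 − $107,680.31 = $1,668.09 of this check is subject → $1,668.09 × 0.0561 = $93.58
Vision insurance premium: $216.33
Total deductions = $104.27 + $224.16 + $1,223.90 + $61.27 + $93.58 + $216.33 = $1,923.51
Net pay = $5,085.56 − $1,923.51 = $3,162.05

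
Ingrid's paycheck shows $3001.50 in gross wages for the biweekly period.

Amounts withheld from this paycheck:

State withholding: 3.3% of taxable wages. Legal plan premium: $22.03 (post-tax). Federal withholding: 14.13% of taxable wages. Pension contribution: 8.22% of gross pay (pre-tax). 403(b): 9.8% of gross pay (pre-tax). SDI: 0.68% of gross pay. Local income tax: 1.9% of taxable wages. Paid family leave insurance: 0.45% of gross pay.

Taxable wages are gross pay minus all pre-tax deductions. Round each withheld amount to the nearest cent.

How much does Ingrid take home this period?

Pension contribution: $3001.50 × 0.0822 = $246.72
403(b): $3001.50 × 0.098 = $294.15
Pre-tax total = $246.72 + $294.15 = $540.87
Taxable wages = $3001.50 − $540.87 = $2460.63
Federal withholding: $2460.63 × 0.1413 = $347.69
Local income tax: $2460.63 × 0.019 = $46.75
State withholding: $2460.63 × 0.033 = $81.20
SDI: $3001.50 × 0.0068 = $20.41
Paid family leave insurance: $3001.50 × 0.0045 = $13.51
Legal plan premium: $22.03
Total deductions = $246.72 + $294.15 + $347.69 + $46.75 + $81.20 + $20.41 + $13.51 + $22.03 = $1072.46
Net pay = $3001.50 − $1072.46 = $1929.04

$1929.04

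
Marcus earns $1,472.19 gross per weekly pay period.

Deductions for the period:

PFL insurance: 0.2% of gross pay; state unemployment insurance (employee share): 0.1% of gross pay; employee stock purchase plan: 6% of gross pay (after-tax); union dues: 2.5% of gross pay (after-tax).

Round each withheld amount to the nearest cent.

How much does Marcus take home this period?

$1,342.65

PFL insurance: $1,472.19 × 0.002 = $2.94
State unemployment insurance (employee share): $1,472.19 × 0.001 = $1.47
Employee stock purchase plan: $1,472.19 × 0.06 = $88.33
Union dues: $1,472.19 × 0.025 = $36.80
Total deductions = $2.94 + $1.47 + $88.33 + $36.80 = $129.54
Net pay = $1,472.19 − $129.54 = $1,342.65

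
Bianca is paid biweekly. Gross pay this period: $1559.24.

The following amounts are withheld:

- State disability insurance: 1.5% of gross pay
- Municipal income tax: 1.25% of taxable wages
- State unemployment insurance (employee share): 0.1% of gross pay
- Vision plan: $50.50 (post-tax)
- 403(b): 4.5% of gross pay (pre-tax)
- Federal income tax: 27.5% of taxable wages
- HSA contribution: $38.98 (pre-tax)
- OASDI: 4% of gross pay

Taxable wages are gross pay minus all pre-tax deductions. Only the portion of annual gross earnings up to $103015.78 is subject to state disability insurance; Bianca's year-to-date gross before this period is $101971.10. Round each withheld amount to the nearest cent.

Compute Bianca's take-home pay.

$903.09

HSA contribution: $38.98
403(b): $1559.24 × 0.045 = $70.17
Pre-tax total = $38.98 + $70.17 = $109.15
Taxable wages = $1559.24 − $109.15 = $1450.09
Municipal income tax: $1450.09 × 0.0125 = $18.13
Federal income tax: $1450.09 × 0.275 = $398.77
OASDI: $1559.24 × 0.04 = $62.37
State disability insurance: only $103015.78 − $101971.10 = $1044.68 of this check is subject → $1044.68 × 0.015 = $15.67
State unemployment insurance (employee share): $1559.24 × 0.001 = $1.56
Vision plan: $50.50
Total deductions = $38.98 + $70.17 + $18.13 + $398.77 + $62.37 + $15.67 + $1.56 + $50.50 = $656.15
Net pay = $1559.24 − $656.15 = $903.09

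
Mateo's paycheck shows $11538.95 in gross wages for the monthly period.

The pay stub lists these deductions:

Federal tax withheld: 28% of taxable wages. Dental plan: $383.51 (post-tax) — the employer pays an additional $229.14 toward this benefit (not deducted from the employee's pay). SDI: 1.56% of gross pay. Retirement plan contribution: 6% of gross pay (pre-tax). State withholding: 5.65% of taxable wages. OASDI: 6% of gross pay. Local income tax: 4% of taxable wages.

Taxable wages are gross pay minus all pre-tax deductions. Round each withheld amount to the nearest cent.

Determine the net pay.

Retirement plan contribution: $11538.95 × 0.06 = $692.34
Taxable wages = $11538.95 − $692.34 = $10846.61
State withholding: $10846.61 × 0.0565 = $612.83
Federal tax withheld: $10846.61 × 0.28 = $3037.05
Local income tax: $10846.61 × 0.04 = $433.86
SDI: $11538.95 × 0.0156 = $180.01
OASDI: $11538.95 × 0.06 = $692.34
Dental plan: $383.51
(Employer's $229.14 toward dental plan is not withheld from the employee.)
Total deductions = $692.34 + $612.83 + $3037.05 + $433.86 + $180.01 + $692.34 + $383.51 = $6031.94
Net pay = $11538.95 − $6031.94 = $5507.01

$5507.01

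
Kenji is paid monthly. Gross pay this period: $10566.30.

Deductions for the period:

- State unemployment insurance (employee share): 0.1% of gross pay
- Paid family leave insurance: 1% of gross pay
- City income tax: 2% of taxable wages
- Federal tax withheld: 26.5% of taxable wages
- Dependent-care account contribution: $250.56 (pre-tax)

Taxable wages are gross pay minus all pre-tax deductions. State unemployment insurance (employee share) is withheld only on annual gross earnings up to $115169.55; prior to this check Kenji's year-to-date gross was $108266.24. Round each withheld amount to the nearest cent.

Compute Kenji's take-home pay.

Dependent-care account contribution: $250.56
Taxable wages = $10566.30 − $250.56 = $10315.74
Federal tax withheld: $10315.74 × 0.265 = $2733.67
City income tax: $10315.74 × 0.02 = $206.31
State unemployment insurance (employee share): only $115169.55 − $108266.24 = $6903.31 of this check is subject → $6903.31 × 0.001 = $6.90
Paid family leave insurance: $10566.30 × 0.01 = $105.66
Total deductions = $250.56 + $2733.67 + $206.31 + $6.90 + $105.66 = $3303.10
Net pay = $10566.30 − $3303.10 = $7263.20

$7263.20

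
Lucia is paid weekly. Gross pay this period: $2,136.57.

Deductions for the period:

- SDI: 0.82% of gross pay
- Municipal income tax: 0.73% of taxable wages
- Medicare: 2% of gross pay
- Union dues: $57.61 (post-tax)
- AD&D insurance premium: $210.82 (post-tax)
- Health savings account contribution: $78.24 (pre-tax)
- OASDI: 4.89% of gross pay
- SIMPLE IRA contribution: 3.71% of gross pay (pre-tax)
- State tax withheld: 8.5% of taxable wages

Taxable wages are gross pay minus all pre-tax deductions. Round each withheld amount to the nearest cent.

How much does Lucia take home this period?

Health savings account contribution: $78.24
SIMPLE IRA contribution: $2,136.57 × 0.0371 = $79.27
Pre-tax total = $78.24 + $79.27 = $157.51
Taxable wages = $2,136.57 − $157.51 = $1,979.06
State tax withheld: $1,979.06 × 0.085 = $168.22
Municipal income tax: $1,979.06 × 0.0073 = $14.45
SDI: $2,136.57 × 0.0082 = $17.52
OASDI: $2,136.57 × 0.0489 = $104.48
Medicare: $2,136.57 × 0.02 = $42.73
Union dues: $57.61
AD&D insurance premium: $210.82
Total deductions = $78.24 + $79.27 + $168.22 + $14.45 + $17.52 + $104.48 + $42.73 + $57.61 + $210.82 = $773.34
Net pay = $2,136.57 − $773.34 = $1,363.23

$1,363.23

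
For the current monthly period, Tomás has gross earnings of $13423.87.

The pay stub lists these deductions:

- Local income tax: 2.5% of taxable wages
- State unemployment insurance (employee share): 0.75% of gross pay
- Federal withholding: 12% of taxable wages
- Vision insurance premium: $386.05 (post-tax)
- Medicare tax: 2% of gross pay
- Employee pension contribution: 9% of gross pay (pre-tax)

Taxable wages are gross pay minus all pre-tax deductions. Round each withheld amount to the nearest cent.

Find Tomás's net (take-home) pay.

Employee pension contribution: $13423.87 × 0.09 = $1208.15
Taxable wages = $13423.87 − $1208.15 = $12215.72
Federal withholding: $12215.72 × 0.12 = $1465.89
Local income tax: $12215.72 × 0.025 = $305.39
State unemployment insurance (employee share): $13423.87 × 0.0075 = $100.68
Medicare tax: $13423.87 × 0.02 = $268.48
Vision insurance premium: $386.05
Total deductions = $1208.15 + $1465.89 + $305.39 + $100.68 + $268.48 + $386.05 = $3734.64
Net pay = $13423.87 − $3734.64 = $9689.23

$9689.23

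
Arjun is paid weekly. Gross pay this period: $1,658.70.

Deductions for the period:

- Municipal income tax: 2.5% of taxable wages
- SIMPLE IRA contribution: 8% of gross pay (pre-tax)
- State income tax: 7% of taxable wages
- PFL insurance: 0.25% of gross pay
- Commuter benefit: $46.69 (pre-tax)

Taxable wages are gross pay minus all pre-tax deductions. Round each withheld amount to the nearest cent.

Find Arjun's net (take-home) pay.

Commuter benefit: $46.69
SIMPLE IRA contribution: $1,658.70 × 0.08 = $132.70
Pre-tax total = $46.69 + $132.70 = $179.39
Taxable wages = $1,658.70 − $179.39 = $1,479.31
State income tax: $1,479.31 × 0.07 = $103.55
Municipal income tax: $1,479.31 × 0.025 = $36.98
PFL insurance: $1,658.70 × 0.0025 = $4.15
Total deductions = $46.69 + $132.70 + $103.55 + $36.98 + $4.15 = $324.07
Net pay = $1,658.70 − $324.07 = $1,334.63

$1,334.63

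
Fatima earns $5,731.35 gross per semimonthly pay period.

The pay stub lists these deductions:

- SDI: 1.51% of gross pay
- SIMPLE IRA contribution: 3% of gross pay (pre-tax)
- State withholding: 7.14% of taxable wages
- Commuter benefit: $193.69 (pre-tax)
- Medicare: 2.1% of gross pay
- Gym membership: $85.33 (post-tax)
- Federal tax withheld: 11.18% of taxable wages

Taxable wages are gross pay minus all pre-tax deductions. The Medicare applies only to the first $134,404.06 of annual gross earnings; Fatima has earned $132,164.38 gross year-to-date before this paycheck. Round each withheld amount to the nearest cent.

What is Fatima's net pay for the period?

SIMPLE IRA contribution: $5,731.35 × 0.03 = $171.94
Commuter benefit: $193.69
Pre-tax total = $171.94 + $193.69 = $365.63
Taxable wages = $5,731.35 − $365.63 = $5,365.72
Federal tax withheld: $5,365.72 × 0.1118 = $599.89
State withholding: $5,365.72 × 0.0714 = $383.11
SDI: $5,731.35 × 0.0151 = $86.54
Medicare: only $134,404.06 − $132,164.38 = $2,239.68 of this check is subject → $2,239.68 × 0.021 = $47.03
Gym membership: $85.33
Total deductions = $171.94 + $193.69 + $599.89 + $383.11 + $86.54 + $47.03 + $85.33 = $1,567.53
Net pay = $5,731.35 − $1,567.53 = $4,163.82

$4,163.82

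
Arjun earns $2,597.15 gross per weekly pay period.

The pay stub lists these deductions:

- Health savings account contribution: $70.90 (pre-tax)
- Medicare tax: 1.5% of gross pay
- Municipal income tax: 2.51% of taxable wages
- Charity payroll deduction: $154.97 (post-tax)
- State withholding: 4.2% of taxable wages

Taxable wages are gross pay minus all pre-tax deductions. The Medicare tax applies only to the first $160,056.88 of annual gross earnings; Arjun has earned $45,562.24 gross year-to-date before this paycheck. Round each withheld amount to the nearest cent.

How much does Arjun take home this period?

Health savings account contribution: $70.90
Taxable wages = $2,597.15 − $70.90 = $2,526.25
State withholding: $2,526.25 × 0.042 = $106.10
Municipal income tax: $2,526.25 × 0.0251 = $63.41
Medicare tax: cap not yet reached, full $2,597.15 is subject → $2,597.15 × 0.015 = $38.96
Charity payroll deduction: $154.97
Total deductions = $70.90 + $106.10 + $63.41 + $38.96 + $154.97 = $434.34
Net pay = $2,597.15 − $434.34 = $2,162.81

$2,162.81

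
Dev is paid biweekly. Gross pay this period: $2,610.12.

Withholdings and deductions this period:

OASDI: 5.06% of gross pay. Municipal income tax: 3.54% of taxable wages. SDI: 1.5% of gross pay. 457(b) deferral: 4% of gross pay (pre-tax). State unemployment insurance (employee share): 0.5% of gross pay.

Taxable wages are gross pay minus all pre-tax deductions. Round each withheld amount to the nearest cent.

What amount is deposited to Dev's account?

$2,232.75

457(b) deferral: $2,610.12 × 0.04 = $104.40
Taxable wages = $2,610.12 − $104.40 = $2,505.72
Municipal income tax: $2,505.72 × 0.0354 = $88.70
OASDI: $2,610.12 × 0.0506 = $132.07
SDI: $2,610.12 × 0.015 = $39.15
State unemployment insurance (employee share): $2,610.12 × 0.005 = $13.05
Total deductions = $104.40 + $88.70 + $132.07 + $39.15 + $13.05 = $377.37
Net pay = $2,610.12 − $377.37 = $2,232.75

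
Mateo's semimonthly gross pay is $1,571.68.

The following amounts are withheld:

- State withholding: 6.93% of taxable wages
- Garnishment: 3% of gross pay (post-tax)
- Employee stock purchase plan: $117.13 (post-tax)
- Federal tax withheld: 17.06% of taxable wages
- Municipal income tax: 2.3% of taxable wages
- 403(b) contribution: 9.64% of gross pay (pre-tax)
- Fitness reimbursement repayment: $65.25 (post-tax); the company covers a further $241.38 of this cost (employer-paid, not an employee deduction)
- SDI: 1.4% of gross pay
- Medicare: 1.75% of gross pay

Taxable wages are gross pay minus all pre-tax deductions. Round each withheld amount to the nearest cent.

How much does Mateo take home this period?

$767.78

403(b) contribution: $1,571.68 × 0.0964 = $151.51
Taxable wages = $1,571.68 − $151.51 = $1,420.17
Federal tax withheld: $1,420.17 × 0.1706 = $242.28
State withholding: $1,420.17 × 0.0693 = $98.42
Municipal income tax: $1,420.17 × 0.023 = $32.66
Medicare: $1,571.68 × 0.0175 = $27.50
SDI: $1,571.68 × 0.014 = $22.00
Garnishment: $1,571.68 × 0.03 = $47.15
Employee stock purchase plan: $117.13
Fitness reimbursement repayment: $65.25
(Employer's $241.38 toward fitness reimbursement repayment is not withheld from the employee.)
Total deductions = $151.51 + $242.28 + $98.42 + $32.66 + $27.50 + $22.00 + $47.15 + $117.13 + $65.25 = $803.90
Net pay = $1,571.68 − $803.90 = $767.78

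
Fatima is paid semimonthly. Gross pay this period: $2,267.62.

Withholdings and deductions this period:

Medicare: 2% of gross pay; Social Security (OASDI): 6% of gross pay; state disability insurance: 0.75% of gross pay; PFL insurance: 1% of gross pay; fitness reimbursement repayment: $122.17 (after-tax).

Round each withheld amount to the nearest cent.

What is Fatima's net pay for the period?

Medicare: $2,267.62 × 0.02 = $45.35
Social Security (OASDI): $2,267.62 × 0.06 = $136.06
State disability insurance: $2,267.62 × 0.0075 = $17.01
PFL insurance: $2,267.62 × 0.01 = $22.68
Fitness reimbursement repayment: $122.17
Total deductions = $45.35 + $136.06 + $17.01 + $22.68 + $122.17 = $343.27
Net pay = $2,267.62 − $343.27 = $1,924.35

$1,924.35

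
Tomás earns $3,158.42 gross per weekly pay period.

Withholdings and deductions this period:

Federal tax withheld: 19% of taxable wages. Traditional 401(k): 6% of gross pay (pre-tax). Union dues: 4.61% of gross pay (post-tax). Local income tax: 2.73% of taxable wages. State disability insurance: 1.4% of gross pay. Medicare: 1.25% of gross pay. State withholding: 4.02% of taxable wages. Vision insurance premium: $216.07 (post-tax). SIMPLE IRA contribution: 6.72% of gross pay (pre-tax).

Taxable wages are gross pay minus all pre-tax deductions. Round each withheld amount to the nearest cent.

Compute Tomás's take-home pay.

$1,601.44

SIMPLE IRA contribution: $3,158.42 × 0.0672 = $212.25
Traditional 401(k): $3,158.42 × 0.06 = $189.51
Pre-tax total = $212.25 + $189.51 = $401.76
Taxable wages = $3,158.42 − $401.76 = $2,756.66
State withholding: $2,756.66 × 0.0402 = $110.82
Federal tax withheld: $2,756.66 × 0.19 = $523.77
Local income tax: $2,756.66 × 0.0273 = $75.26
Medicare: $3,158.42 × 0.0125 = $39.48
State disability insurance: $3,158.42 × 0.014 = $44.22
Vision insurance premium: $216.07
Union dues: $3,158.42 × 0.0461 = $145.60
Total deductions = $212.25 + $189.51 + $110.82 + $523.77 + $75.26 + $39.48 + $44.22 + $216.07 + $145.60 = $1,556.98
Net pay = $3,158.42 − $1,556.98 = $1,601.44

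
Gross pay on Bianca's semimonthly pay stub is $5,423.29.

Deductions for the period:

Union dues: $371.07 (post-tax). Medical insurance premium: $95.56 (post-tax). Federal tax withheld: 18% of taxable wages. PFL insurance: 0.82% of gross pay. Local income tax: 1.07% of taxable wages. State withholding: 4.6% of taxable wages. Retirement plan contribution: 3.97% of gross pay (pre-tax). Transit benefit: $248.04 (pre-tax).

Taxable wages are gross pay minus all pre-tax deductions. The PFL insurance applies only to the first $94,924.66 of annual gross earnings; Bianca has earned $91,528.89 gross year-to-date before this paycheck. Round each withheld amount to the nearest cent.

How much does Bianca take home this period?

Retirement plan contribution: $5,423.29 × 0.0397 = $215.30
Transit benefit: $248.04
Pre-tax total = $215.30 + $248.04 = $463.34
Taxable wages = $5,423.29 − $463.34 = $4,959.95
Federal tax withheld: $4,959.95 × 0.18 = $892.79
Local income tax: $4,959.95 × 0.0107 = $53.07
State withholding: $4,959.95 × 0.046 = $228.16
PFL insurance: only $94,924.66 − $91,528.89 = $3,395.77 of this check is subject → $3,395.77 × 0.0082 = $27.85
Union dues: $371.07
Medical insurance premium: $95.56
Total deductions = $215.30 + $248.04 + $892.79 + $53.07 + $228.16 + $27.85 + $371.07 + $95.56 = $2,131.84
Net pay = $5,423.29 − $2,131.84 = $3,291.45

$3,291.45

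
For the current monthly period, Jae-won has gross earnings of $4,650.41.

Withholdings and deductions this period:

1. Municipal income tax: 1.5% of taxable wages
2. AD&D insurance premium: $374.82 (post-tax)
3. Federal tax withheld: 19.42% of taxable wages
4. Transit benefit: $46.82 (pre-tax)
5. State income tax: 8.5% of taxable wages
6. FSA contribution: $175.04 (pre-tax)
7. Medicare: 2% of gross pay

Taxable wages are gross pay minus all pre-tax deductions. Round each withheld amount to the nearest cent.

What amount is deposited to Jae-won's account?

$2,657.84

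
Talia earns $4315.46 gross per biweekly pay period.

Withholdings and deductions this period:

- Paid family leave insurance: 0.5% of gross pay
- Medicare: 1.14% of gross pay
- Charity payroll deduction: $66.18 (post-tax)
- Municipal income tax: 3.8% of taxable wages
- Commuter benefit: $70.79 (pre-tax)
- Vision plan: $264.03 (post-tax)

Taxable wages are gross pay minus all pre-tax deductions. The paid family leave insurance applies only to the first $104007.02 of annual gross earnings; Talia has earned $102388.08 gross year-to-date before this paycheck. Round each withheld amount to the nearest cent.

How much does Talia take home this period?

Commuter benefit: $70.79
Taxable wages = $4315.46 − $70.79 = $4244.67
Municipal income tax: $4244.67 × 0.038 = $161.30
Medicare: $4315.46 × 0.0114 = $49.20
Paid family leave insurance: only $104007.02 − $102388.08 = $1618.94 of this check is subject → $1618.94 × 0.005 = $8.09
Vision plan: $264.03
Charity payroll deduction: $66.18
Total deductions = $70.79 + $161.30 + $49.20 + $8.09 + $264.03 + $66.18 = $619.59
Net pay = $4315.46 − $619.59 = $3695.87

$3695.87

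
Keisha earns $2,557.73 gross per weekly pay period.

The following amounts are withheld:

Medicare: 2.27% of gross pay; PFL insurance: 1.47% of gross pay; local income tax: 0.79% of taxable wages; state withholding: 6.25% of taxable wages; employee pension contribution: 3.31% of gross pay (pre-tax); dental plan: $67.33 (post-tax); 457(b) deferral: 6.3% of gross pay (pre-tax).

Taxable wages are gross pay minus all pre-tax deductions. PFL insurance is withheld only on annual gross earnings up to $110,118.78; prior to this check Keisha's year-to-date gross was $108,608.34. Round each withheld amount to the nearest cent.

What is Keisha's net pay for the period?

457(b) deferral: $2,557.73 × 0.063 = $161.14
Employee pension contribution: $2,557.73 × 0.0331 = $84.66
Pre-tax total = $161.14 + $84.66 = $245.80
Taxable wages = $2,557.73 − $245.80 = $2,311.93
State withholding: $2,311.93 × 0.0625 = $144.50
Local income tax: $2,311.93 × 0.0079 = $18.26
Medicare: $2,557.73 × 0.0227 = $58.06
PFL insurance: only $110,118.78 − $108,608.34 = $1,510.44 of this check is subject → $1,510.44 × 0.0147 = $22.20
Dental plan: $67.33
Total deductions = $161.14 + $84.66 + $144.50 + $18.26 + $58.06 + $22.20 + $67.33 = $556.15
Net pay = $2,557.73 − $556.15 = $2,001.58

$2,001.58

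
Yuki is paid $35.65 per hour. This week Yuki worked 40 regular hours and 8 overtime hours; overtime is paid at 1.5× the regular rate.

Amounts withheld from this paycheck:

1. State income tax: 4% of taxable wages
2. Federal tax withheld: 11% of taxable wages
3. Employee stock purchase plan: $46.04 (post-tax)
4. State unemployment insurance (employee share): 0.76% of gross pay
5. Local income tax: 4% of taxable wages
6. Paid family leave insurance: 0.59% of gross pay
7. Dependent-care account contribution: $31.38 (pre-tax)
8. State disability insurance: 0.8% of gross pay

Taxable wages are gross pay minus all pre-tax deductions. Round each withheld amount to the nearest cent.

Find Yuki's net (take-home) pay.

$1,390.25

Regular pay: 40 × $35.65 = $1,426.00
Overtime pay: 8 × $35.65 × 1.5 = $427.80
Gross pay = $1,426.00 + $427.80 = $1,853.80
Dependent-care account contribution: $31.38
Taxable wages = $1,853.80 − $31.38 = $1,822.42
State income tax: $1,822.42 × 0.04 = $72.90
Local income tax: $1,822.42 × 0.04 = $72.90
Federal tax withheld: $1,822.42 × 0.11 = $200.47
State unemployment insurance (employee share): $1,853.80 × 0.0076 = $14.09
Paid family leave insurance: $1,853.80 × 0.0059 = $10.94
State disability insurance: $1,853.80 × 0.008 = $14.83
Employee stock purchase plan: $46.04
Total deductions = $31.38 + $72.90 + $72.90 + $200.47 + $14.09 + $10.94 + $14.83 + $46.04 = $463.55
Net pay = $1,853.80 − $463.55 = $1,390.25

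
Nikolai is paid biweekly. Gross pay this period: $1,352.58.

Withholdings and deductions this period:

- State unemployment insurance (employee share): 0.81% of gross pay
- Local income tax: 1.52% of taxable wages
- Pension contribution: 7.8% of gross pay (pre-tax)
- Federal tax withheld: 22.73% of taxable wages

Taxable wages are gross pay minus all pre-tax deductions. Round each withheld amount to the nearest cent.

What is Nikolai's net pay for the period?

$933.70

Pension contribution: $1,352.58 × 0.078 = $105.50
Taxable wages = $1,352.58 − $105.50 = $1,247.08
Federal tax withheld: $1,247.08 × 0.2273 = $283.46
Local income tax: $1,247.08 × 0.0152 = $18.96
State unemployment insurance (employee share): $1,352.58 × 0.0081 = $10.96
Total deductions = $105.50 + $283.46 + $18.96 + $10.96 = $418.88
Net pay = $1,352.58 − $418.88 = $933.70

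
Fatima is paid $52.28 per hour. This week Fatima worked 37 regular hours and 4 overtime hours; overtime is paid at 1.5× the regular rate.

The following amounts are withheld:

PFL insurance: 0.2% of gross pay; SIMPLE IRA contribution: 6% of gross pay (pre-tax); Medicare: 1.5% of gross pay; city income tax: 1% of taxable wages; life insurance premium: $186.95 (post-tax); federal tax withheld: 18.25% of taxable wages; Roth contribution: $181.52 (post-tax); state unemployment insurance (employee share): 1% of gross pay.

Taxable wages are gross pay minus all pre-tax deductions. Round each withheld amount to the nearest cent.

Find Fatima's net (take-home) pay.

Regular pay: 37 × $52.28 = $1934.36
Overtime pay: 4 × $52.28 × 1.5 = $313.68
Gross pay = $1934.36 + $313.68 = $2248.04
SIMPLE IRA contribution: $2248.04 × 0.06 = $134.88
Taxable wages = $2248.04 − $134.88 = $2113.16
Federal tax withheld: $2113.16 × 0.1825 = $385.65
City income tax: $2113.16 × 0.01 = $21.13
PFL insurance: $2248.04 × 0.002 = $4.50
Medicare: $2248.04 × 0.015 = $33.72
State unemployment insurance (employee share): $2248.04 × 0.01 = $22.48
Life insurance premium: $186.95
Roth contribution: $181.52
Total deductions = $134.88 + $385.65 + $21.13 + $4.50 + $33.72 + $22.48 + $186.95 + $181.52 = $970.83
Net pay = $2248.04 − $970.83 = $1277.21

$1277.21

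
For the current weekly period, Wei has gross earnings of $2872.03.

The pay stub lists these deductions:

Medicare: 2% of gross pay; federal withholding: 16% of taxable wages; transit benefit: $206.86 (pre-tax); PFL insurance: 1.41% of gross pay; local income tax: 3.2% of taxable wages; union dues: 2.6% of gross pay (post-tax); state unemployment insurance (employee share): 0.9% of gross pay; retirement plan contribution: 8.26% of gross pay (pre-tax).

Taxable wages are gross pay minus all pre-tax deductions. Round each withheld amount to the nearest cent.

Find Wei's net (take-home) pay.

Transit benefit: $206.86
Retirement plan contribution: $2872.03 × 0.0826 = $237.23
Pre-tax total = $206.86 + $237.23 = $444.09
Taxable wages = $2872.03 − $444.09 = $2427.94
Local income tax: $2427.94 × 0.032 = $77.69
Federal withholding: $2427.94 × 0.16 = $388.47
Medicare: $2872.03 × 0.02 = $57.44
State unemployment insurance (employee share): $2872.03 × 0.009 = $25.85
PFL insurance: $2872.03 × 0.0141 = $40.50
Union dues: $2872.03 × 0.026 = $74.67
Total deductions = $206.86 + $237.23 + $77.69 + $388.47 + $57.44 + $25.85 + $40.50 + $74.67 = $1108.71
Net pay = $2872.03 − $1108.71 = $1763.32

$1763.32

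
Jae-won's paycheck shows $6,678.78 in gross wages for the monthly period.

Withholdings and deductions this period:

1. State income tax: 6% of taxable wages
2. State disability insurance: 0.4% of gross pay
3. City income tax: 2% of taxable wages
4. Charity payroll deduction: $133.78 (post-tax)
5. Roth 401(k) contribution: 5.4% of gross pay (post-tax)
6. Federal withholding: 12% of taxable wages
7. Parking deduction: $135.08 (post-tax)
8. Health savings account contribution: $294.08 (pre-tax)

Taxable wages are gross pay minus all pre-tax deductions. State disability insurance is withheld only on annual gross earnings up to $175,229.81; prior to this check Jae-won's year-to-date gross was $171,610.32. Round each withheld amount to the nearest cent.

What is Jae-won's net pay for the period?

Health savings account contribution: $294.08
Taxable wages = $6,678.78 − $294.08 = $6,384.70
State income tax: $6,384.70 × 0.06 = $383.08
Federal withholding: $6,384.70 × 0.12 = $766.16
City income tax: $6,384.70 × 0.02 = $127.69
State disability insurance: only $175,229.81 − $171,610.32 = $3,619.49 of this check is subject → $3,619.49 × 0.004 = $14.48
Charity payroll deduction: $133.78
Parking deduction: $135.08
Roth 401(k) contribution: $6,678.78 × 0.054 = $360.65
Total deductions = $294.08 + $383.08 + $766.16 + $127.69 + $14.48 + $133.78 + $135.08 + $360.65 = $2,215.00
Net pay = $6,678.78 − $2,215.00 = $4,463.78

$4,463.78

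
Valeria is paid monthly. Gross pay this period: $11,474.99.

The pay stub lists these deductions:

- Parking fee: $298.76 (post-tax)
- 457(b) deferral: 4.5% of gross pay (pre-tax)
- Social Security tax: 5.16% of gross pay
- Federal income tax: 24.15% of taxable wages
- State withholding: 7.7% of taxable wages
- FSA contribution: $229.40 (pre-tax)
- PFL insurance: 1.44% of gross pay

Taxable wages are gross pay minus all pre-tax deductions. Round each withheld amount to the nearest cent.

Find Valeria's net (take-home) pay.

$6,255.85

FSA contribution: $229.40
457(b) deferral: $11,474.99 × 0.045 = $516.37
Pre-tax total = $229.40 + $516.37 = $745.77
Taxable wages = $11,474.99 − $745.77 = $10,729.22
State withholding: $10,729.22 × 0.077 = $826.15
Federal income tax: $10,729.22 × 0.2415 = $2,591.11
Social Security tax: $11,474.99 × 0.0516 = $592.11
PFL insurance: $11,474.99 × 0.0144 = $165.24
Parking fee: $298.76
Total deductions = $229.40 + $516.37 + $826.15 + $2,591.11 + $592.11 + $165.24 + $298.76 = $5,219.14
Net pay = $11,474.99 − $5,219.14 = $6,255.85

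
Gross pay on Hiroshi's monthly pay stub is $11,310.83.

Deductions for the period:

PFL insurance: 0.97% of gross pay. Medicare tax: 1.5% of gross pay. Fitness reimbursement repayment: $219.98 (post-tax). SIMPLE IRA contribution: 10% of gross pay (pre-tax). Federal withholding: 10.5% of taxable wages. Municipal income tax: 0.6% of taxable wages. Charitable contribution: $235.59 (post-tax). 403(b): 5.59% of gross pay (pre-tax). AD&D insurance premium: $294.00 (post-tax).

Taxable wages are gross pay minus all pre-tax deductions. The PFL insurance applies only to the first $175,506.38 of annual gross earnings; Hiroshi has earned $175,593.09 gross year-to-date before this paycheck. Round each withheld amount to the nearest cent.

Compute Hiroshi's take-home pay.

403(b): $11,310.83 × 0.0559 = $632.28
SIMPLE IRA contribution: $11,310.83 × 0.1 = $1,131.08
Pre-tax total = $632.28 + $1,131.08 = $1,763.36
Taxable wages = $11,310.83 − $1,763.36 = $9,547.47
Municipal income tax: $9,547.47 × 0.006 = $57.28
Federal withholding: $9,547.47 × 0.105 = $1,002.48
Medicare tax: $11,310.83 × 0.015 = $169.66
PFL insurance: annual cap $175,506.38 already reached (YTD $175,593.09), so $0.00
Charitable contribution: $235.59
Fitness reimbursement repayment: $219.98
AD&D insurance premium: $294.00
Total deductions = $632.28 + $1,131.08 + $57.28 + $1,002.48 + $169.66 + $0.00 + $235.59 + $219.98 + $294.00 = $3,742.35
Net pay = $11,310.83 − $3,742.35 = $7,568.48

$7,568.48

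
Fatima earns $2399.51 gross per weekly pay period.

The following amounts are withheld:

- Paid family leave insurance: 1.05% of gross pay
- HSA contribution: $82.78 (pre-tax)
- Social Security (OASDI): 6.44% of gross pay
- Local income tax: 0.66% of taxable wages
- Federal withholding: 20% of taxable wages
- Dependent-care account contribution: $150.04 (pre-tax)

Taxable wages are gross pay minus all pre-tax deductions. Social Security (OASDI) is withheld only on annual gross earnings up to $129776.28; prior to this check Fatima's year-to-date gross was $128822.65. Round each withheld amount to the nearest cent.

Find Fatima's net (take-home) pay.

$1632.45

Dependent-care account contribution: $150.04
HSA contribution: $82.78
Pre-tax total = $150.04 + $82.78 = $232.82
Taxable wages = $2399.51 − $232.82 = $2166.69
Federal withholding: $2166.69 × 0.2 = $433.34
Local income tax: $2166.69 × 0.0066 = $14.30
Social Security (OASDI): only $129776.28 − $128822.65 = $953.63 of this check is subject → $953.63 × 0.0644 = $61.41
Paid family leave insurance: $2399.51 × 0.0105 = $25.19
Total deductions = $150.04 + $82.78 + $433.34 + $14.30 + $61.41 + $25.19 = $767.06
Net pay = $2399.51 − $767.06 = $1632.45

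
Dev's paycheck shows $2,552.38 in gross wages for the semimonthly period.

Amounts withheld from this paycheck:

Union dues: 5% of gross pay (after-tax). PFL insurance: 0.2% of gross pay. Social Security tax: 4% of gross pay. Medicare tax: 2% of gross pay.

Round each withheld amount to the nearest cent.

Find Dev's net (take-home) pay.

Social Security tax: $2,552.38 × 0.04 = $102.10
PFL insurance: $2,552.38 × 0.002 = $5.10
Medicare tax: $2,552.38 × 0.02 = $51.05
Union dues: $2,552.38 × 0.05 = $127.62
Total deductions = $102.10 + $5.10 + $51.05 + $127.62 = $285.87
Net pay = $2,552.38 − $285.87 = $2,266.51

$2,266.51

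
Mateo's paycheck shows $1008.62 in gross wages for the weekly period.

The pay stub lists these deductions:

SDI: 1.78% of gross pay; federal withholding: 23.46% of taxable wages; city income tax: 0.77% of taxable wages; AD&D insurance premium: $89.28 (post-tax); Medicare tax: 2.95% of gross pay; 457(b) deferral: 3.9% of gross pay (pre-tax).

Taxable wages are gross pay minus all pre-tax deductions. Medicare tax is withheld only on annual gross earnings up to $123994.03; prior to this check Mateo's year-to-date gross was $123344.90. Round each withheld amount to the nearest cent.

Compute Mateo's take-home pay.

457(b) deferral: $1008.62 × 0.039 = $39.34
Taxable wages = $1008.62 − $39.34 = $969.28
City income tax: $969.28 × 0.0077 = $7.46
Federal withholding: $969.28 × 0.2346 = $227.39
Medicare tax: only $123994.03 − $123344.90 = $649.13 of this check is subject → $649.13 × 0.0295 = $19.15
SDI: $1008.62 × 0.0178 = $17.95
AD&D insurance premium: $89.28
Total deductions = $39.34 + $7.46 + $227.39 + $19.15 + $17.95 + $89.28 = $400.57
Net pay = $1008.62 − $400.57 = $608.05

$608.05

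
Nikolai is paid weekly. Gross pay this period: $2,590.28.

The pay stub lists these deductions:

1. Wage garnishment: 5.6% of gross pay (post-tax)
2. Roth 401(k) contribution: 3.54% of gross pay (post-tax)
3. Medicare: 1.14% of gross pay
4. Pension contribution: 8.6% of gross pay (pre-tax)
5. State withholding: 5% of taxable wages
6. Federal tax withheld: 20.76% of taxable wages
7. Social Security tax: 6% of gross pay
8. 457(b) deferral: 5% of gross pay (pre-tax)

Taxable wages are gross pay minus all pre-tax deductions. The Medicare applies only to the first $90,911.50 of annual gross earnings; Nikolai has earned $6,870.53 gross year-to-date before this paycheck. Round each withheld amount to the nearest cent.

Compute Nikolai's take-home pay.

$1,239.79

Pension contribution: $2,590.28 × 0.086 = $222.76
457(b) deferral: $2,590.28 × 0.05 = $129.51
Pre-tax total = $222.76 + $129.51 = $352.27
Taxable wages = $2,590.28 − $352.27 = $2,238.01
State withholding: $2,238.01 × 0.05 = $111.90
Federal tax withheld: $2,238.01 × 0.2076 = $464.61
Social Security tax: $2,590.28 × 0.06 = $155.42
Medicare: cap not yet reached, full $2,590.28 is subject → $2,590.28 × 0.0114 = $29.53
Roth 401(k) contribution: $2,590.28 × 0.0354 = $91.70
Wage garnishment: $2,590.28 × 0.056 = $145.06
Total deductions = $222.76 + $129.51 + $111.90 + $464.61 + $155.42 + $29.53 + $91.70 + $145.06 = $1,350.49
Net pay = $2,590.28 − $1,350.49 = $1,239.79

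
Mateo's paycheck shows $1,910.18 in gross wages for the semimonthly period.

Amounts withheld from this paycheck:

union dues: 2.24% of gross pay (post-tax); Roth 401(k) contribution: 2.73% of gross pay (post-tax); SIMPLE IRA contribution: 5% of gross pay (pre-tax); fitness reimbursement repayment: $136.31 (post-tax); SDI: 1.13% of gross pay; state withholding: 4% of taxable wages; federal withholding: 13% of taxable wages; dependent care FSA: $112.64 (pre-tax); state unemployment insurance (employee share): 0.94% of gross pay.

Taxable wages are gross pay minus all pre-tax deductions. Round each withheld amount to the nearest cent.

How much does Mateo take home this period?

Dependent care FSA: $112.64
SIMPLE IRA contribution: $1,910.18 × 0.05 = $95.51
Pre-tax total = $112.64 + $95.51 = $208.15
Taxable wages = $1,910.18 − $208.15 = $1,702.03
Federal withholding: $1,702.03 × 0.13 = $221.26
State withholding: $1,702.03 × 0.04 = $68.08
State unemployment insurance (employee share): $1,910.18 × 0.0094 = $17.96
SDI: $1,910.18 × 0.0113 = $21.59
Fitness reimbursement repayment: $136.31
Union dues: $1,910.18 × 0.0224 = $42.79
Roth 401(k) contribution: $1,910.18 × 0.0273 = $52.15
Total deductions = $112.64 + $95.51 + $221.26 + $68.08 + $17.96 + $21.59 + $136.31 + $42.79 + $52.15 = $768.29
Net pay = $1,910.18 − $768.29 = $1,141.89

$1,141.89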